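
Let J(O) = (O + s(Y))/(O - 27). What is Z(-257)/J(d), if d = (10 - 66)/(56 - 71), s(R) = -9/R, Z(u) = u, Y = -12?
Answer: 358772/269 ≈ 1333.7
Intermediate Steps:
d = 56/15 (d = -56/(-15) = -56*(-1/15) = 56/15 ≈ 3.7333)
J(O) = (3/4 + O)/(-27 + O) (J(O) = (O - 9/(-12))/(O - 27) = (O - 9*(-1/12))/(-27 + O) = (O + 3/4)/(-27 + O) = (3/4 + O)/(-27 + O))
Z(-257)/J(d) = -257*(-27 + 56/15)/(3/4 + 56/15) = -257/((269/60)/(-349/15)) = -257/((-15/349*269/60)) = -257/(-269/1396) = -257*(-1396/269) = 358772/269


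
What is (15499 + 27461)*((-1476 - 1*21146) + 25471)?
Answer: 122393040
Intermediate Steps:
(15499 + 27461)*((-1476 - 1*21146) + 25471) = 42960*((-1476 - 21146) + 25471) = 42960*(-22622 + 25471) = 42960*2849 = 122393040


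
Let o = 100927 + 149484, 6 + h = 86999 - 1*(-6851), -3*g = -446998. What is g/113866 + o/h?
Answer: 3749646385/942850668 ≈ 3.9769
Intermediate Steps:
g = 446998/3 (g = -1/3*(-446998) = 446998/3 ≈ 1.4900e+5)
h = 93844 (h = -6 + (86999 - 1*(-6851)) = -6 + (86999 + 6851) = -6 + 93850 = 93844)
o = 250411
g/113866 + o/h = (446998/3)/113866 + 250411/93844 = (446998/3)*(1/113866) + 250411*(1/93844) = 13147/10047 + 250411/93844 = 3749646385/942850668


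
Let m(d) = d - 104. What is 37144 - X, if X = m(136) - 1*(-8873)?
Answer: 28239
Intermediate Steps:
m(d) = -104 + d
X = 8905 (X = (-104 + 136) - 1*(-8873) = 32 + 8873 = 8905)
37144 - X = 37144 - 1*8905 = 37144 - 8905 = 28239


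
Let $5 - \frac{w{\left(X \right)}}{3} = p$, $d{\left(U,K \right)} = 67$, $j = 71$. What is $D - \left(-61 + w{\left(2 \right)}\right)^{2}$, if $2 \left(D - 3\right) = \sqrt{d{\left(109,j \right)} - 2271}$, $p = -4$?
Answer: $-1153 + i \sqrt{551} \approx -1153.0 + 23.473 i$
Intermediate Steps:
$w{\left(X \right)} = 27$ ($w{\left(X \right)} = 15 - -12 = 15 + 12 = 27$)
$D = 3 + i \sqrt{551}$ ($D = 3 + \frac{\sqrt{67 - 2271}}{2} = 3 + \frac{\sqrt{-2204}}{2} = 3 + \frac{2 i \sqrt{551}}{2} = 3 + i \sqrt{551} \approx 3.0 + 23.473 i$)
$D - \left(-61 + w{\left(2 \right)}\right)^{2} = \left(3 + i \sqrt{551}\right) - \left(-61 + 27\right)^{2} = \left(3 + i \sqrt{551}\right) - \left(-34\right)^{2} = \left(3 + i \sqrt{551}\right) - 1156 = -1153 + i \sqrt{551}$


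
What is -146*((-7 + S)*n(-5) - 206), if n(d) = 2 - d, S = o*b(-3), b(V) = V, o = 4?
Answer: 49494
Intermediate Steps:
S = -12 (S = 4*(-3) = -12)
-146*((-7 + S)*n(-5) - 206) = -146*((-7 - 12)*(2 - 1*(-5)) - 206) = -146*(-19*(2 + 5) - 206) = -146*(-19*7 - 206) = -146*(-133 - 206) = -146*(-339) = 49494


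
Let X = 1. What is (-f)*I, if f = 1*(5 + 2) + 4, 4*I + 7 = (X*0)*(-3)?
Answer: 77/4 ≈ 19.250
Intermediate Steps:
I = -7/4 (I = -7/4 + ((1*0)*(-3))/4 = -7/4 + (0*(-3))/4 = -7/4 + (¼)*0 = -7/4 + 0 = -7/4 ≈ -1.7500)
f = 11 (f = 1*7 + 4 = 7 + 4 = 11)
(-f)*I = -1*11*(-7/4) = -11*(-7/4) = 77/4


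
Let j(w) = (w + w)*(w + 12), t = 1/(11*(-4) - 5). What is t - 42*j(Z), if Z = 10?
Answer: -905521/49 ≈ -18480.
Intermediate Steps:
t = -1/49 (t = 1/(-44 - 5) = 1/(-49) = -1/49 ≈ -0.020408)
j(w) = 2*w*(12 + w) (j(w) = (2*w)*(12 + w) = 2*w*(12 + w))
t - 42*j(Z) = -1/49 - 84*10*(12 + 10) = -1/49 - 84*10*22 = -1/49 - 42*440 = -1/49 - 18480 = -905521/49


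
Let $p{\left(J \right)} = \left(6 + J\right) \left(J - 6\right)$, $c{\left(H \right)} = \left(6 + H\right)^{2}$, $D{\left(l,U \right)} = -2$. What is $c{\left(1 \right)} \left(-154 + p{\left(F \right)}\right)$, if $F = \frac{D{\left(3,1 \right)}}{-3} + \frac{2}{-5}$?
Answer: $- \frac{2093966}{225} \approx -9306.5$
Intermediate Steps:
$F = \frac{4}{15}$ ($F = - \frac{2}{-3} + \frac{2}{-5} = \left(-2\right) \left(- \frac{1}{3}\right) + 2 \left(- \frac{1}{5}\right) = \frac{2}{3} - \frac{2}{5} = \frac{4}{15} \approx 0.26667$)
$p{\left(J \right)} = \left(-6 + J\right) \left(6 + J\right)$ ($p{\left(J \right)} = \left(6 + J\right) \left(-6 + J\right) = \left(-6 + J\right) \left(6 + J\right)$)
$c{\left(1 \right)} \left(-154 + p{\left(F \right)}\right) = \left(6 + 1\right)^{2} \left(-154 - \left(36 - \left(\frac{4}{15}\right)^{2}\right)\right) = 7^{2} \left(-154 + \left(-36 + \frac{16}{225}\right)\right) = 49 \left(-154 - \frac{8084}{225}\right) = 49 \left(- \frac{42734}{225}\right) = - \frac{2093966}{225}$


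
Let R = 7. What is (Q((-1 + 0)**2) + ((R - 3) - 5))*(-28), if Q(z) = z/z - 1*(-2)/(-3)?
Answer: 56/3 ≈ 18.667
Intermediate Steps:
Q(z) = 1/3 (Q(z) = 1 + 2*(-1/3) = 1 - 2/3 = 1/3)
(Q((-1 + 0)**2) + ((R - 3) - 5))*(-28) = (1/3 + ((7 - 3) - 5))*(-28) = (1/3 + (4 - 5))*(-28) = (1/3 - 1)*(-28) = -2/3*(-28) = 56/3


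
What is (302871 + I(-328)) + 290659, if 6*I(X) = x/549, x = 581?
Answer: 1955088401/3294 ≈ 5.9353e+5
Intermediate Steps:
I(X) = 581/3294 (I(X) = (581/549)/6 = (581*(1/549))/6 = (⅙)*(581/549) = 581/3294)
(302871 + I(-328)) + 290659 = (302871 + 581/3294) + 290659 = 997657655/3294 + 290659 = 1955088401/3294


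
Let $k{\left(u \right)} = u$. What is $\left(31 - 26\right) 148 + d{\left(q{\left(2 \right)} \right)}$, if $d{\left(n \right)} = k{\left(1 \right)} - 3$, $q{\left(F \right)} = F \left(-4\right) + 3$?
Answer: $738$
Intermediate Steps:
$q{\left(F \right)} = 3 - 4 F$ ($q{\left(F \right)} = - 4 F + 3 = 3 - 4 F$)
$d{\left(n \right)} = -2$ ($d{\left(n \right)} = 1 - 3 = -2$)
$\left(31 - 26\right) 148 + d{\left(q{\left(2 \right)} \right)} = \left(31 - 26\right) 148 - 2 = 5 \cdot 148 - 2 = 740 - 2 = 738$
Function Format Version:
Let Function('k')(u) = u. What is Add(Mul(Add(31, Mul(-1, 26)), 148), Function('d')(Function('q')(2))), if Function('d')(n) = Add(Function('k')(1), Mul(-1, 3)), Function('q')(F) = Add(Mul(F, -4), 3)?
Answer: 738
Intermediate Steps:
Function('q')(F) = Add(3, Mul(-4, F)) (Function('q')(F) = Add(Mul(-4, F), 3) = Add(3, Mul(-4, F)))
Function('d')(n) = -2 (Function('d')(n) = Add(1, Mul(-1, 3)) = Add(1, -3) = -2)
Add(Mul(Add(31, Mul(-1, 26)), 148), Function('d')(Function('q')(2))) = Add(Mul(Add(31, Mul(-1, 26)), 148), -2) = Add(Mul(Add(31, -26), 148), -2) = Add(Mul(5, 148), -2) = Add(740, -2) = 738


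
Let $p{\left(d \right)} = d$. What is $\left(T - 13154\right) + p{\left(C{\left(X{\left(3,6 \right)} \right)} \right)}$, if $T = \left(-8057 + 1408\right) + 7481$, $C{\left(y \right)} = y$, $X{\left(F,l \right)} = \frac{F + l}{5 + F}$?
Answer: $- \frac{98567}{8} \approx -12321.0$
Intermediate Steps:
$X{\left(F,l \right)} = \frac{F + l}{5 + F}$
$T = 832$ ($T = -6649 + 7481 = 832$)
$\left(T - 13154\right) + p{\left(C{\left(X{\left(3,6 \right)} \right)} \right)} = \left(832 - 13154\right) + \frac{3 + 6}{5 + 3} = -12322 + \frac{1}{8} \cdot 9 = -12322 + \frac{9}{8} = - \frac{98567}{8}$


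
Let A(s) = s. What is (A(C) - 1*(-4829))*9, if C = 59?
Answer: 43992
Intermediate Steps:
(A(C) - 1*(-4829))*9 = (59 - 1*(-4829))*9 = (59 + 4829)*9 = 4888*9 = 43992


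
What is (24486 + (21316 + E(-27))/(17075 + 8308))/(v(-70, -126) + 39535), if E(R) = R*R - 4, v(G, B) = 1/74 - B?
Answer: 5110523694/8277438605 ≈ 0.61740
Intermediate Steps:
v(G, B) = 1/74 - B
E(R) = -4 + R² (E(R) = R² - 4 = -4 + R²)
(24486 + (21316 + E(-27))/(17075 + 8308))/(v(-70, -126) + 39535) = (24486 + (21316 + (-4 + (-27)²))/(17075 + 8308))/((1/74 - 1*(-126)) + 39535) = (24486 + (21316 + (-4 + 729))/25383)/((1/74 + 126) + 39535) = (24486 + (21316 + 725)*(1/25383))/(9325/74 + 39535) = (24486 + 22041*(1/25383))/(2934915/74) = (24486 + 7347/8461)*(74/2934915) = (207183393/8461)*(74/2934915) = 5110523694/8277438605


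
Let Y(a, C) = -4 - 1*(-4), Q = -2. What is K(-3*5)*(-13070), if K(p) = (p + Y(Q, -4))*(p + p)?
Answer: -5881500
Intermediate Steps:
Y(a, C) = 0 (Y(a, C) = -4 + 4 = 0)
K(p) = 2*p² (K(p) = (p + 0)*(p + p) = p*(2*p) = 2*p²)
K(-3*5)*(-13070) = (2*(-3*5)²)*(-13070) = (2*(-15)²)*(-13070) = (2*225)*(-13070) = 450*(-13070) = -5881500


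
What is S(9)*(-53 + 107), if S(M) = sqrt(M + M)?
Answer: 162*sqrt(2) ≈ 229.10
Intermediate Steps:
S(M) = sqrt(2)*sqrt(M) (S(M) = sqrt(2*M) = sqrt(2)*sqrt(M))
S(9)*(-53 + 107) = (sqrt(2)*sqrt(9))*(-53 + 107) = (sqrt(2)*3)*54 = (3*sqrt(2))*54 = 162*sqrt(2)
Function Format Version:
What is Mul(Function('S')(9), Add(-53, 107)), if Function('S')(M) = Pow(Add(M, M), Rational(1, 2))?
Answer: Mul(162, Pow(2, Rational(1, 2))) ≈ 229.10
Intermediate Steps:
Function('S')(M) = Mul(Pow(2, Rational(1, 2)), Pow(M, Rational(1, 2))) (Function('S')(M) = Pow(Mul(2, M), Rational(1, 2)) = Mul(Pow(2, Rational(1, 2)), Pow(M, Rational(1, 2))))
Mul(Function('S')(9), Add(-53, 107)) = Mul(Mul(Pow(2, Rational(1, 2)), Pow(9, Rational(1, 2))), Add(-53, 107)) = Mul(Mul(Pow(2, Rational(1, 2)), 3), 54) = Mul(Mul(3, Pow(2, Rational(1, 2))), 54) = Mul(162, Pow(2, Rational(1, 2)))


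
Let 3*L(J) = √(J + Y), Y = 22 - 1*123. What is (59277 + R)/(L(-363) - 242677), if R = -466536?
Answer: 889491531087/530029137425 + 4887108*I*√29/530029137425 ≈ 1.6782 + 4.9654e-5*I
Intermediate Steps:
Y = -101 (Y = 22 - 123 = -101)
L(J) = √(-101 + J)/3 (L(J) = √(J - 101)/3 = √(-101 + J)/3)
(59277 + R)/(L(-363) - 242677) = (59277 - 466536)/(√(-101 - 363)/3 - 242677) = -407259/(√(-464)/3 - 242677) = -407259/((4*I*√29)/3 - 242677) = -407259/(4*I*√29/3 - 242677) = -407259/(-242677 + 4*I*√29/3)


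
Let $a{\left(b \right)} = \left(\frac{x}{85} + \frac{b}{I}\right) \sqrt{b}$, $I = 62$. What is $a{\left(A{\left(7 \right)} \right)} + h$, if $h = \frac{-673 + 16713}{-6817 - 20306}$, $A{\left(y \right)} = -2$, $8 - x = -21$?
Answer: $- \frac{16040}{27123} + \frac{814 i \sqrt{2}}{2635} \approx -0.59138 + 0.43688 i$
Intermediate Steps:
$x = 29$ ($x = 8 - -21 = 8 + 21 = 29$)
$h = - \frac{16040}{27123}$ ($h = \frac{16040}{-27123} = 16040 \left(- \frac{1}{27123}\right) = - \frac{16040}{27123} \approx -0.59138$)
$a{\left(b \right)} = \sqrt{b} \left(\frac{29}{85} + \frac{b}{62}\right)$ ($a{\left(b \right)} = \left(\frac{29}{85} + \frac{b}{62}\right) \sqrt{b} = \sqrt{b} \left(\frac{29}{85} + \frac{b}{62}\right)$)
$a{\left(A{\left(7 \right)} \right)} + h = \frac{\sqrt{-2} \left(1798 + 85 \left(-2\right)\right)}{5270} - \frac{16040}{27123} = \frac{i \sqrt{2} \left(1798 - 170\right)}{5270} - \frac{16040}{27123} = \frac{1}{5270} i \sqrt{2} \cdot 1628 - \frac{16040}{27123} = \frac{814 i \sqrt{2}}{2635} - \frac{16040}{27123} = - \frac{16040}{27123} + \frac{814 i \sqrt{2}}{2635}$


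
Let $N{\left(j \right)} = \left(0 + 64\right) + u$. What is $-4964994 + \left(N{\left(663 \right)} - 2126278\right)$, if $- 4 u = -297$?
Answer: $- \frac{28364535}{4} \approx -7.0911 \cdot 10^{6}$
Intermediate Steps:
$u = \frac{297}{4}$ ($u = \left(- \frac{1}{4}\right) \left(-297\right) = \frac{297}{4} \approx 74.25$)
$N{\left(j \right)} = \frac{553}{4}$ ($N{\left(j \right)} = \left(0 + 64\right) + \frac{297}{4} = 64 + \frac{297}{4} = \frac{553}{4}$)
$-4964994 + \left(N{\left(663 \right)} - 2126278\right) = -4964994 + \left(\frac{553}{4} - 2126278\right) = -4964994 - \frac{8504559}{4} = - \frac{28364535}{4}$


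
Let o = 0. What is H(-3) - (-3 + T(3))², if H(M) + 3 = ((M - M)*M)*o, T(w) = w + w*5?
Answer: -228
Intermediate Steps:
T(w) = 6*w (T(w) = w + 5*w = 6*w)
H(M) = -3 (H(M) = -3 + ((M - M)*M)*0 = -3 + (0*M)*0 = -3 + 0*0 = -3 + 0 = -3)
H(-3) - (-3 + T(3))² = -3 - (-3 + 6*3)² = -3 - (-3 + 18)² = -3 - 1*15² = -3 - 1*225 = -3 - 225 = -228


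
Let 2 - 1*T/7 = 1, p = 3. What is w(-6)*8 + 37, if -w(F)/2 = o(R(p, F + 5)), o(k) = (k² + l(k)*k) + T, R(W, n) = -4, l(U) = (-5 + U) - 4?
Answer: -1163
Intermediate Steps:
l(U) = -9 + U
T = 7 (T = 14 - 7*1 = 14 - 7 = 7)
o(k) = 7 + k² + k*(-9 + k) (o(k) = (k² + (-9 + k)*k) + 7 = (k² + k*(-9 + k)) + 7 = 7 + k² + k*(-9 + k))
w(F) = -150 (w(F) = -2*(7 + (-4)² - 4*(-9 - 4)) = -2*(7 + 16 - 4*(-13)) = -2*(7 + 16 + 52) = -2*75 = -150)
w(-6)*8 + 37 = -150*8 + 37 = -1200 + 37 = -1163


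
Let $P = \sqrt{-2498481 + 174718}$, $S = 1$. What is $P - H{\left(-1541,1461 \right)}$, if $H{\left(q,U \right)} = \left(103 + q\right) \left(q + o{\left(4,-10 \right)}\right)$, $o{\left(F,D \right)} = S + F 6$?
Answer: $-2180008 + i \sqrt{2323763} \approx -2.18 \cdot 10^{6} + 1524.4 i$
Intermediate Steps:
$P = i \sqrt{2323763}$ ($P = \sqrt{-2323763} = i \sqrt{2323763} \approx 1524.4 i$)
$o{\left(F,D \right)} = 1 + 6 F$ ($o{\left(F,D \right)} = 1 + F 6 = 1 + 6 F$)
$H{\left(q,U \right)} = \left(25 + q\right) \left(103 + q\right)$ ($H{\left(q,U \right)} = \left(103 + q\right) \left(q + \left(1 + 6 \cdot 4\right)\right) = \left(103 + q\right) \left(q + \left(1 + 24\right)\right) = \left(103 + q\right) \left(q + 25\right) = \left(103 + q\right) \left(25 + q\right) = \left(25 + q\right) \left(103 + q\right)$)
$P - H{\left(-1541,1461 \right)} = i \sqrt{2323763} - \left(2575 + \left(-1541\right)^{2} + 128 \left(-1541\right)\right) = i \sqrt{2323763} - \left(2575 + 2374681 - 197248\right) = i \sqrt{2323763} - 2180008 = -2180008 + i \sqrt{2323763}$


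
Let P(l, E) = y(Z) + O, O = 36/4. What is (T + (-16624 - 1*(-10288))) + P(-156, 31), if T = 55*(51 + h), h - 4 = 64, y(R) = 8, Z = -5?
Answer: 226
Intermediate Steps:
O = 9 (O = 36*(1/4) = 9)
P(l, E) = 17 (P(l, E) = 8 + 9 = 17)
h = 68 (h = 4 + 64 = 68)
T = 6545 (T = 55*(51 + 68) = 55*119 = 6545)
(T + (-16624 - 1*(-10288))) + P(-156, 31) = (6545 + (-16624 - 1*(-10288))) + 17 = (6545 + (-16624 + 10288)) + 17 = (6545 - 6336) + 17 = 209 + 17 = 226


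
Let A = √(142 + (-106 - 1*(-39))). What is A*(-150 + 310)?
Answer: 800*√3 ≈ 1385.6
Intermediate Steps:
A = 5*√3 (A = √(142 + (-106 + 39)) = √(142 - 67) = √75 = 5*√3 ≈ 8.6602)
A*(-150 + 310) = (5*√3)*(-150 + 310) = (5*√3)*160 = 800*√3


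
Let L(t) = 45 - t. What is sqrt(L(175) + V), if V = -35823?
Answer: I*sqrt(35953) ≈ 189.61*I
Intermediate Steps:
sqrt(L(175) + V) = sqrt((45 - 1*175) - 35823) = sqrt((45 - 175) - 35823) = sqrt(-130 - 35823) = sqrt(-35953) = I*sqrt(35953)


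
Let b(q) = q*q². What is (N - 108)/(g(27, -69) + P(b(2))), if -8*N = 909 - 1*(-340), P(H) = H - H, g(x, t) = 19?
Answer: -2113/152 ≈ -13.901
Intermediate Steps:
b(q) = q³
P(H) = 0
N = -1249/8 (N = -(909 - 1*(-340))/8 = -(909 + 340)/8 = -⅛*1249 = -1249/8 ≈ -156.13)
(N - 108)/(g(27, -69) + P(b(2))) = (-1249/8 - 108)/(19 + 0) = -2113/8/19 = -2113/8*1/19 = -2113/152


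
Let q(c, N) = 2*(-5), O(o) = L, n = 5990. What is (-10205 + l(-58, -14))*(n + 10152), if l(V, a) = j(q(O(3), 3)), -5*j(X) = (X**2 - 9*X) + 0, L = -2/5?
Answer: -165342506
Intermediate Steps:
L = -2/5 (L = -2*1/5 = -2/5 ≈ -0.40000)
O(o) = -2/5
q(c, N) = -10
j(X) = -X**2/5 + 9*X/5 (j(X) = -((X**2 - 9*X) + 0)/5 = -(X**2 - 9*X)/5 = -X**2/5 + 9*X/5)
l(V, a) = -38 (l(V, a) = (1/5)*(-10)*(9 - 1*(-10)) = (1/5)*(-10)*(9 + 10) = (1/5)*(-10)*19 = -38)
(-10205 + l(-58, -14))*(n + 10152) = (-10205 - 38)*(5990 + 10152) = -10243*16142 = -165342506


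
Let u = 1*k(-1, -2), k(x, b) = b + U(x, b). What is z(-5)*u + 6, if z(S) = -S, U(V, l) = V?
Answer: -9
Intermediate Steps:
k(x, b) = b + x
u = -3 (u = 1*(-2 - 1) = 1*(-3) = -3)
z(-5)*u + 6 = -1*(-5)*(-3) + 6 = 5*(-3) + 6 = -15 + 6 = -9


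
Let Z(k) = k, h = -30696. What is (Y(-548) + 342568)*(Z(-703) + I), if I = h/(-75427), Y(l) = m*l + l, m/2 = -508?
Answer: -4330073380380/6857 ≈ -6.3148e+8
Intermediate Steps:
m = -1016 (m = 2*(-508) = -1016)
Y(l) = -1015*l (Y(l) = -1016*l + l = -1015*l)
I = 30696/75427 (I = -30696/(-75427) = -30696*(-1/75427) = 30696/75427 ≈ 0.40696)
(Y(-548) + 342568)*(Z(-703) + I) = (-1015*(-548) + 342568)*(-703 + 30696/75427) = (556220 + 342568)*(-52994485/75427) = 898788*(-52994485/75427) = -4330073380380/6857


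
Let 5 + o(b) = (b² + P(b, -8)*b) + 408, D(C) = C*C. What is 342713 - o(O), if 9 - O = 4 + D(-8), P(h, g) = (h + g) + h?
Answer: 331395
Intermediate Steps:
D(C) = C²
P(h, g) = g + 2*h (P(h, g) = (g + h) + h = g + 2*h)
O = -59 (O = 9 - (4 + (-8)²) = 9 - (4 + 64) = 9 - 1*68 = 9 - 68 = -59)
o(b) = 403 + b² + b*(-8 + 2*b) (o(b) = -5 + ((b² + (-8 + 2*b)*b) + 408) = -5 + ((b² + b*(-8 + 2*b)) + 408) = -5 + (408 + b² + b*(-8 + 2*b)) = 403 + b² + b*(-8 + 2*b))
342713 - o(O) = 342713 - (403 - 8*(-59) + 3*(-59)²) = 342713 - (403 + 472 + 3*3481) = 342713 - (403 + 472 + 10443) = 342713 - 1*11318 = 342713 - 11318 = 331395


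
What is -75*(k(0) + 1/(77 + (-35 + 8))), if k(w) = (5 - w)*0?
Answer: -3/2 ≈ -1.5000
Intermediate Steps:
k(w) = 0
-75*(k(0) + 1/(77 + (-35 + 8))) = -75*(0 + 1/(77 + (-35 + 8))) = -75*(0 + 1/(77 - 27)) = -75*(0 + 1/50) = -75*1/50 = -3/2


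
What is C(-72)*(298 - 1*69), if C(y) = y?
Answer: -16488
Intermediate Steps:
C(-72)*(298 - 1*69) = -72*(298 - 1*69) = -72*(298 - 69) = -72*229 = -16488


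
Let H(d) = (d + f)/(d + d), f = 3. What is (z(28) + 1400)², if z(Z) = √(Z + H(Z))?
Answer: (39200 + √22386)²/784 ≈ 1.9750e+6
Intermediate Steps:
H(d) = (3 + d)/(2*d) (H(d) = (d + 3)/(d + d) = (3 + d)/((2*d)) = (3 + d)*(1/(2*d)) = (3 + d)/(2*d))
z(Z) = √(Z + (3 + Z)/(2*Z))
(z(28) + 1400)² = (√(2 + 4*28 + 6/28)/2 + 1400)² = (√(2 + 112 + 6*(1/28))/2 + 1400)² = (√(2 + 112 + 3/14)/2 + 1400)² = (√(1599/14)/2 + 1400)² = ((√22386/14)/2 + 1400)² = (√22386/28 + 1400)² = (1400 + √22386/28)²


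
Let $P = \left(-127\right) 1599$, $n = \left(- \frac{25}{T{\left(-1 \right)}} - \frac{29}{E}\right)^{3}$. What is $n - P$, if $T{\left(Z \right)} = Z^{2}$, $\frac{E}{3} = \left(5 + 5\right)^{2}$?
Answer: $\frac{5056183303111}{27000000} \approx 1.8727 \cdot 10^{5}$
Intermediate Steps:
$E = 300$ ($E = 3 \left(5 + 5\right)^{2} = 3 \cdot 10^{2} = 3 \cdot 100 = 300$)
$n = - \frac{426787696889}{27000000}$ ($n = \left(- \frac{25}{\left(-1\right)^{2}} - \frac{29}{300}\right)^{3} = \left(- \frac{25}{1} - \frac{29}{300}\right)^{3} = \left(\left(-25\right) 1 - \frac{29}{300}\right)^{3} = \left(-25 - \frac{29}{300}\right)^{3} = \left(- \frac{7529}{300}\right)^{3} = - \frac{426787696889}{27000000} \approx -15807.0$)
$P = -203073$
$n - P = - \frac{426787696889}{27000000} - -203073 = - \frac{426787696889}{27000000} + 203073 = \frac{5056183303111}{27000000}$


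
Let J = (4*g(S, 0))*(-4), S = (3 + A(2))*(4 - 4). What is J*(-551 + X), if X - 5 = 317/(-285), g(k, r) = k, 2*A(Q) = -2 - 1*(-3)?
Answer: 0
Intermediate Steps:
A(Q) = 1/2 (A(Q) = (-2 - 1*(-3))/2 = (-2 + 3)/2 = (1/2)*1 = 1/2)
S = 0 (S = (3 + 1/2)*(4 - 4) = (7/2)*0 = 0)
X = 1108/285 (X = 5 + 317/(-285) = 5 + 317*(-1/285) = 5 - 317/285 = 1108/285 ≈ 3.8877)
J = 0 (J = (4*0)*(-4) = 0*(-4) = 0)
J*(-551 + X) = 0*(-551 + 1108/285) = 0*(-155927/285) = 0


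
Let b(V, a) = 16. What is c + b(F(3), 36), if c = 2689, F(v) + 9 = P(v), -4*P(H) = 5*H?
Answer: 2705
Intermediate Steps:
P(H) = -5*H/4
F(v) = -9 - 5*v/4
c + b(F(3), 36) = 2689 + 16 = 2705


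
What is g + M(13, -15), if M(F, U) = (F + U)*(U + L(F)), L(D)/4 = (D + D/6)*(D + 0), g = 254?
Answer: -3880/3 ≈ -1293.3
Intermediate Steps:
L(D) = 14*D**2/3 (L(D) = 4*((D + D/6)*(D + 0)) = 4*((D + D*(1/6))*D) = 4*((D + D/6)*D) = 4*((7*D/6)*D) = 4*(7*D**2/6) = 14*D**2/3)
M(F, U) = (F + U)*(U + 14*F**2/3)
g + M(13, -15) = 254 + ((-15)**2 + (14/3)*13**3 + 13*(-15) + (14/3)*(-15)*13**2) = 254 + (225 + (14/3)*2197 - 195 + (14/3)*(-15)*169) = 254 + (225 + 30758/3 - 195 - 11830) = 254 - 4642/3 = -3880/3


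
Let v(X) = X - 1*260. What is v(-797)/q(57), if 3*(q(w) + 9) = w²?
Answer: -1057/1074 ≈ -0.98417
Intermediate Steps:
v(X) = -260 + X (v(X) = X - 260 = -260 + X)
q(w) = -9 + w²/3
v(-797)/q(57) = (-260 - 797)/(-9 + (⅓)*57²) = -1057/(-9 + (⅓)*3249) = -1057/(-9 + 1083) = -1057/1074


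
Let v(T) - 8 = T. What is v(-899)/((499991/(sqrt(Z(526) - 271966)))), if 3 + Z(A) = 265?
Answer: -1782*I*sqrt(67926)/499991 ≈ -0.92889*I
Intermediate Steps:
Z(A) = 262 (Z(A) = -3 + 265 = 262)
v(T) = 8 + T
v(-899)/((499991/(sqrt(Z(526) - 271966)))) = (8 - 899)/((499991/(sqrt(262 - 271966)))) = -891*2*I*sqrt(67926)/499991 = -1782*I*sqrt(67926)/499991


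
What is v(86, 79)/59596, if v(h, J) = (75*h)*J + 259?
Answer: 10847/1268 ≈ 8.5544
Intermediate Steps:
v(h, J) = 259 + 75*J*h (v(h, J) = 75*J*h + 259 = 259 + 75*J*h)
v(86, 79)/59596 = (259 + 75*79*86)/59596 = (259 + 509550)*(1/59596) = 509809*(1/59596) = 10847/1268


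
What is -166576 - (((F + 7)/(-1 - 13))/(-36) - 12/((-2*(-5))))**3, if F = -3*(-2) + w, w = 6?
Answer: -2665691932596911/16003008000 ≈ -1.6657e+5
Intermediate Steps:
F = 12 (F = -3*(-2) + 6 = 6 + 6 = 12)
-166576 - (((F + 7)/(-1 - 13))/(-36) - 12/((-2*(-5))))**3 = -166576 - (((12 + 7)/(-1 - 13))/(-36) - 12/((-2*(-5))))**3 = -166576 - ((19/(-14))*(-1/36) - 12/10)**3 = -166576 - ((19*(-1/14))*(-1/36) - 12*1/10)**3 = -166576 - (-19/14*(-1/36) - 6/5)**3 = -166576 - (19/504 - 6/5)**3 = -166576 - (-2929/2520)**3 = -166576 - 1*(-25128011089/16003008000) = -166576 + 25128011089/16003008000 = -2665691932596911/16003008000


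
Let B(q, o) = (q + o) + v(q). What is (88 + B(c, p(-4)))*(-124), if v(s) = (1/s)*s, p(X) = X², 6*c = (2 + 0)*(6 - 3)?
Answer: -13144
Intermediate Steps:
c = 1 (c = ((2 + 0)*(6 - 3))/6 = (2*3)/6 = (⅙)*6 = 1)
v(s) = 1 (v(s) = s/s = 1)
B(q, o) = 1 + o + q (B(q, o) = (q + o) + 1 = (o + q) + 1 = 1 + o + q)
(88 + B(c, p(-4)))*(-124) = (88 + (1 + (-4)² + 1))*(-124) = (88 + (1 + 16 + 1))*(-124) = (88 + 18)*(-124) = 106*(-124) = -13144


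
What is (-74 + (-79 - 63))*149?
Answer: -32184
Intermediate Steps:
(-74 + (-79 - 63))*149 = (-74 - 142)*149 = -216*149 = -32184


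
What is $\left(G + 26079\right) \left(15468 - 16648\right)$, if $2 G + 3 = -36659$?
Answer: $-9142640$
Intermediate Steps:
$G = -18331$ ($G = - \frac{3}{2} + \frac{1}{2} \left(-36659\right) = - \frac{3}{2} - \frac{36659}{2} = -18331$)
$\left(G + 26079\right) \left(15468 - 16648\right) = \left(-18331 + 26079\right) \left(15468 - 16648\right) = 7748 \left(-1180\right) = -9142640$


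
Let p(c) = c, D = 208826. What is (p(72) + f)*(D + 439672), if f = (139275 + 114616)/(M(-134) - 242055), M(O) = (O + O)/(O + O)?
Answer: 5568651353253/121027 ≈ 4.6012e+7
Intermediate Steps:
M(O) = 1 (M(O) = (2*O)/((2*O)) = (2*O)*(1/(2*O)) = 1)
f = -253891/242054 (f = (139275 + 114616)/(1 - 242055) = 253891/(-242054) = 253891*(-1/242054) = -253891/242054 ≈ -1.0489)
(p(72) + f)*(D + 439672) = (72 - 253891/242054)*(208826 + 439672) = (17173997/242054)*648498 = 5568651353253/121027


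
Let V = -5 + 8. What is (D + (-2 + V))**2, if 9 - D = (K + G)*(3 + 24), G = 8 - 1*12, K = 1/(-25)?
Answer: 8862529/625 ≈ 14180.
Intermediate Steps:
K = -1/25 ≈ -0.040000
V = 3
G = -4 (G = 8 - 12 = -4)
D = 2952/25 (D = 9 - (-1/25 - 4)*(3 + 24) = 9 - (-101)*27/25 = 9 - 1*(-2727/25) = 9 + 2727/25 = 2952/25 ≈ 118.08)
(D + (-2 + V))**2 = (2952/25 + (-2 + 3))**2 = (2952/25 + 1)**2 = (2977/25)**2 = 8862529/625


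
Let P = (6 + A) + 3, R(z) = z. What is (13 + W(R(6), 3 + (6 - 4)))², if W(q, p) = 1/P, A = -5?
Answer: 2809/16 ≈ 175.56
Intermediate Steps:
P = 4 (P = (6 - 5) + 3 = 1 + 3 = 4)
W(q, p) = ¼ (W(q, p) = 1/4 = ¼)
(13 + W(R(6), 3 + (6 - 4)))² = (13 + ¼)² = (53/4)² = 2809/16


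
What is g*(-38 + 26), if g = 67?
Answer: -804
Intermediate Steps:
g*(-38 + 26) = 67*(-38 + 26) = 67*(-12) = -804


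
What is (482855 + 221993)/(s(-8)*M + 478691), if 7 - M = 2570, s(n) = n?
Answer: 704848/499195 ≈ 1.4120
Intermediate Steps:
M = -2563 (M = 7 - 1*2570 = 7 - 2570 = -2563)
(482855 + 221993)/(s(-8)*M + 478691) = (482855 + 221993)/(-8*(-2563) + 478691) = 704848/(20504 + 478691) = 704848/499195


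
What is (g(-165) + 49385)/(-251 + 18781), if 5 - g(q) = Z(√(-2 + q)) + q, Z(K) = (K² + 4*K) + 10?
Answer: 24856/9265 - 2*I*√167/9265 ≈ 2.6828 - 0.0027896*I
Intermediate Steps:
Z(K) = 10 + K² + 4*K
g(q) = -3 - 4*√(-2 + q) - 2*q (g(q) = 5 - ((10 + (√(-2 + q))² + 4*√(-2 + q)) + q) = 5 - ((10 + (-2 + q) + 4*√(-2 + q)) + q) = 5 - ((8 + q + 4*√(-2 + q)) + q) = 5 - (8 + 2*q + 4*√(-2 + q)) = 5 + (-8 - 4*√(-2 + q) - 2*q) = -3 - 4*√(-2 + q) - 2*q)
(g(-165) + 49385)/(-251 + 18781) = ((-3 - 4*√(-2 - 165) - 2*(-165)) + 49385)/(-251 + 18781) = ((-3 - 4*I*√167 + 330) + 49385)/18530 = ((-3 - 4*I*√167 + 330) + 49385)*(1/18530) = ((327 - 4*I*√167) + 49385)*(1/18530) = (49712 - 4*I*√167)*(1/18530) = 24856/9265 - 2*I*√167/9265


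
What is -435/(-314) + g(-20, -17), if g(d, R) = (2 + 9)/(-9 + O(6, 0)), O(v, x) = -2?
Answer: 121/314 ≈ 0.38535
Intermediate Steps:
g(d, R) = -1 (g(d, R) = (2 + 9)/(-9 - 2) = 11/(-11) = 11*(-1/11) = -1)
-435/(-314) + g(-20, -17) = -435/(-314) - 1 = -1/314*(-435) - 1 = 435/314 - 1 = 121/314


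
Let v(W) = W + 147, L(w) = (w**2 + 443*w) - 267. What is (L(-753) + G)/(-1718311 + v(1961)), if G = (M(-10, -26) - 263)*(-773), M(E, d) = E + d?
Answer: -464290/1716203 ≈ -0.27053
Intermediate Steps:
L(w) = -267 + w**2 + 443*w
G = 231127 (G = ((-10 - 26) - 263)*(-773) = (-36 - 263)*(-773) = -299*(-773) = 231127)
v(W) = 147 + W
(L(-753) + G)/(-1718311 + v(1961)) = ((-267 + (-753)**2 + 443*(-753)) + 231127)/(-1718311 + (147 + 1961)) = ((-267 + 567009 - 333579) + 231127)/(-1718311 + 2108) = (233163 + 231127)/(-1716203) = 464290*(-1/1716203) = -464290/1716203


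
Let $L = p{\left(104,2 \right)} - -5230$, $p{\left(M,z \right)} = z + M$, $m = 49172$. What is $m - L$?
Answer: $43836$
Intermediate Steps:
$p{\left(M,z \right)} = M + z$
$L = 5336$ ($L = \left(104 + 2\right) - -5230 = 106 + 5230 = 5336$)
$m - L = 49172 - 5336 = 43836$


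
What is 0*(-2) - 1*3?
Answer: -3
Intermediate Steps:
0*(-2) - 1*3 = 0 - 3 = -3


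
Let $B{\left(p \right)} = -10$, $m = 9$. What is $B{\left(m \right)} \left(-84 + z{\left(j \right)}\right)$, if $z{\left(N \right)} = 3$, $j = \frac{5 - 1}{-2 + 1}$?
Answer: $810$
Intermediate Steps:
$j = -4$ ($j = \frac{4}{-1} = 4 \left(-1\right) = -4$)
$B{\left(m \right)} \left(-84 + z{\left(j \right)}\right) = - 10 \left(-84 + 3\right) = \left(-10\right) \left(-81\right) = 810$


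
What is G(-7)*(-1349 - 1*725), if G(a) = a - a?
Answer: 0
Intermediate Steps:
G(a) = 0
G(-7)*(-1349 - 1*725) = 0*(-1349 - 1*725) = 0*(-1349 - 725) = 0*(-2074) = 0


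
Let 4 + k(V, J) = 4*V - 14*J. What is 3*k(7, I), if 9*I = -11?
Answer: 370/3 ≈ 123.33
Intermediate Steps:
I = -11/9 (I = (⅑)*(-11) = -11/9 ≈ -1.2222)
k(V, J) = -4 - 14*J + 4*V (k(V, J) = -4 + (4*V - 14*J) = -4 + (-14*J + 4*V) = -4 - 14*J + 4*V)
3*k(7, I) = 3*(-4 - 14*(-11/9) + 4*7) = 3*(-4 + 154/9 + 28) = 3*(370/9) = 370/3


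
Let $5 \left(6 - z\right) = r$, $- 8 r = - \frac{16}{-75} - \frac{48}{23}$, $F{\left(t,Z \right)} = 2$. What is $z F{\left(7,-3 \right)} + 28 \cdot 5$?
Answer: $\frac{1310192}{8625} \approx 151.91$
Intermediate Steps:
$r = \frac{404}{1725}$ ($r = - \frac{- \frac{16}{-75} - \frac{48}{23}}{8} = - \frac{\left(-16\right) \left(- \frac{1}{75}\right) - \frac{48}{23}}{8} = - \frac{\frac{16}{75} - \frac{48}{23}}{8} = \left(- \frac{1}{8}\right) \left(- \frac{3232}{1725}\right) = \frac{404}{1725} \approx 0.2342$)
$z = \frac{51346}{8625}$ ($z = 6 - \frac{404}{8625} = \frac{51346}{8625} \approx 5.9532$)
$z F{\left(7,-3 \right)} + 28 \cdot 5 = \frac{51346}{8625} \cdot 2 + 28 \cdot 5 = \frac{102692}{8625} + 140 = \frac{1310192}{8625}$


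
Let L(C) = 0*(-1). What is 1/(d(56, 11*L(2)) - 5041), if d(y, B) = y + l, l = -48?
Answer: -1/5033 ≈ -0.00019869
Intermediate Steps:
L(C) = 0
d(y, B) = -48 + y (d(y, B) = y - 48 = -48 + y)
1/(d(56, 11*L(2)) - 5041) = 1/((-48 + 56) - 5041) = 1/(8 - 5041) = 1/(-5033) = -1/5033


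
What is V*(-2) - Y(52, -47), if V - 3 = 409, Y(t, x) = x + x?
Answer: -730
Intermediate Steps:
Y(t, x) = 2*x
V = 412 (V = 3 + 409 = 412)
V*(-2) - Y(52, -47) = 412*(-2) - 2*(-47) = -824 - 1*(-94) = -824 + 94 = -730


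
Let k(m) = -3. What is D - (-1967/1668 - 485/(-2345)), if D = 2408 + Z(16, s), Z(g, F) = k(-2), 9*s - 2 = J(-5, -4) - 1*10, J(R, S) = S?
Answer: 1882172987/782292 ≈ 2406.0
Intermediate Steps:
s = -4/3 (s = 2/9 + (-4 - 1*10)/9 = 2/9 + (-4 - 10)/9 = 2/9 + (⅑)*(-14) = 2/9 - 14/9 = -4/3 ≈ -1.3333)
Z(g, F) = -3
D = 2405 (D = 2408 - 3 = 2405)
D - (-1967/1668 - 485/(-2345)) = 2405 - (-1967/1668 - 485/(-2345)) = 2405 - (-1967*1/1668 - 485*(-1/2345)) = 2405 - (-1967/1668 + 97/469) = 2405 - 1*(-760727/782292) = 2405 + 760727/782292 = 1882172987/782292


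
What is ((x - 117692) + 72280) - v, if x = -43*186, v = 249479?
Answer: -302889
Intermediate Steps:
x = -7998
((x - 117692) + 72280) - v = ((-7998 - 117692) + 72280) - 1*249479 = (-125690 + 72280) - 249479 = -53410 - 249479 = -302889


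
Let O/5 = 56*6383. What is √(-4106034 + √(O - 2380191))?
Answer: √(-4106034 + I*√592951) ≈ 0.19 + 2026.3*I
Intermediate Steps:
O = 1787240 (O = 5*(56*6383) = 5*357448 = 1787240)
√(-4106034 + √(O - 2380191)) = √(-4106034 + √(1787240 - 2380191)) = √(-4106034 + √(-592951)) = √(-4106034 + I*√592951)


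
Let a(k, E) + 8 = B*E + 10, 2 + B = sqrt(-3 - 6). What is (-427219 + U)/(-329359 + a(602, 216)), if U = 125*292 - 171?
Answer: 25782244442/21752240885 + 50659344*I/21752240885 ≈ 1.1853 + 0.0023289*I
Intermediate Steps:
B = -2 + 3*I (B = -2 + sqrt(-3 - 6) = -2 + sqrt(-9) = -2 + 3*I ≈ -2.0 + 3.0*I)
a(k, E) = 2 + E*(-2 + 3*I) (a(k, E) = -8 + ((-2 + 3*I)*E + 10) = -8 + (E*(-2 + 3*I) + 10) = -8 + (10 + E*(-2 + 3*I)) = 2 + E*(-2 + 3*I))
U = 36329 (U = 36500 - 171 = 36329)
(-427219 + U)/(-329359 + a(602, 216)) = (-427219 + 36329)/(-329359 + (2 - 1*216*(2 - 3*I))) = -390890/(-329359 + (2 + (-432 + 648*I))) = -390890/(-329359 + (-430 + 648*I)) = -390890*(-329789 - 648*I)/108761204425 = -78178*(-329789 - 648*I)/21752240885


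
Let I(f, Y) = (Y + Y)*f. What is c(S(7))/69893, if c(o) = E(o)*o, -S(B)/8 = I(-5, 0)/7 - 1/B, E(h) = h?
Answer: 64/3424757 ≈ 1.8687e-5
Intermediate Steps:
I(f, Y) = 2*Y*f (I(f, Y) = (2*Y)*f = 2*Y*f)
S(B) = 8/B (S(B) = -8*((2*0*(-5))/7 - 1/B) = -8*(0*(⅐) - 1/B) = -8*(0 - 1/B) = -(-8)/B = 8/B)
c(o) = o² (c(o) = o*o = o²)
c(S(7))/69893 = (8/7)²/69893 = (8*(⅐))²*(1/69893) = (8/7)²*(1/69893) = (64/49)*(1/69893) = 64/3424757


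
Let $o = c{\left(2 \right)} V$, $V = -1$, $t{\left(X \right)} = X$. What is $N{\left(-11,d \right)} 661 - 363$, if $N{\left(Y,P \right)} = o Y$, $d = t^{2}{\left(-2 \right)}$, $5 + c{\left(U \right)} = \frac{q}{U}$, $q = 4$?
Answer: $-22176$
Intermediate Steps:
$c{\left(U \right)} = -5 + \frac{4}{U}$
$d = 4$ ($d = \left(-2\right)^{2} = 4$)
$o = 3$ ($o = \left(-5 + \frac{4}{2}\right) \left(-1\right) = \left(-5 + 4 \cdot \frac{1}{2}\right) \left(-1\right) = \left(-5 + 2\right) \left(-1\right) = \left(-3\right) \left(-1\right) = 3$)
$N{\left(Y,P \right)} = 3 Y$
$N{\left(-11,d \right)} 661 - 363 = 3 \left(-11\right) 661 - 363 = \left(-33\right) 661 - 363 = -21813 - 363 = -22176$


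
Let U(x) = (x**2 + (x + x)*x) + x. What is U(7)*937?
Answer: 144298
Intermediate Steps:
U(x) = x + 3*x**2 (U(x) = (x**2 + (2*x)*x) + x = (x**2 + 2*x**2) + x = 3*x**2 + x = x + 3*x**2)
U(7)*937 = (7*(1 + 3*7))*937 = (7*(1 + 21))*937 = (7*22)*937 = 154*937 = 144298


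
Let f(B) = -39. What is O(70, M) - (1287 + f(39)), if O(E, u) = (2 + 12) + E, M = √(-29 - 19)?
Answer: -1164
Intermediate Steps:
M = 4*I*√3 (M = √(-48) = 4*I*√3 ≈ 6.9282*I)
O(E, u) = 14 + E
O(70, M) - (1287 + f(39)) = (14 + 70) - (1287 - 39) = 84 - 1*1248 = 84 - 1248 = -1164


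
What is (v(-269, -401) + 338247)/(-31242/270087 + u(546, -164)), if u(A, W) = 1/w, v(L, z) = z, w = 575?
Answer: -17489164082050/5898021 ≈ -2.9653e+6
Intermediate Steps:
u(A, W) = 1/575
(v(-269, -401) + 338247)/(-31242/270087 + u(546, -164)) = (-401 + 338247)/(-31242/270087 + 1/575) = 337846/(-31242*1/270087 + 1/575) = 337846/(-10414/90029 + 1/575) = 337846/(-5898021/51766675) = 337846*(-51766675/5898021) = -17489164082050/5898021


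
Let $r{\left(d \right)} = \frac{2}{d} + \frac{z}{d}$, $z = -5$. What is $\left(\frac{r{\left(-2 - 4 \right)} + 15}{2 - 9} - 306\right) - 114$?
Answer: $- \frac{5911}{14} \approx -422.21$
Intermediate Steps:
$r{\left(d \right)} = - \frac{3}{d}$ ($r{\left(d \right)} = \frac{2}{d} - \frac{5}{d} = - \frac{3}{d}$)
$\left(\frac{r{\left(-2 - 4 \right)} + 15}{2 - 9} - 306\right) - 114 = \left(\frac{- \frac{3}{-2 - 4} + 15}{2 - 9} - 306\right) - 114 = \left(\frac{- \frac{3}{-2 - 4} + 15}{-7} - 306\right) - 114 = \left(\left(- \frac{3}{-6} + 15\right) \left(- \frac{1}{7}\right) - 306\right) - 114 = \left(\left(\left(-3\right) \left(- \frac{1}{6}\right) + 15\right) \left(- \frac{1}{7}\right) - 306\right) - 114 = \left(\left(\frac{1}{2} + 15\right) \left(- \frac{1}{7}\right) - 306\right) - 114 = \left(\frac{31}{2} \left(- \frac{1}{7}\right) - 306\right) - 114 = \left(- \frac{31}{14} - 306\right) - 114 = - \frac{4315}{14} - 114 = - \frac{5911}{14}$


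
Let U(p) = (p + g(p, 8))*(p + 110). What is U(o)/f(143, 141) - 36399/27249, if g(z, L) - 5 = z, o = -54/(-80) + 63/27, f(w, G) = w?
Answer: 68926249343/9351856800 ≈ 7.3703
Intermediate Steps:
o = 361/120 (o = -54*(-1/80) + 63*(1/27) = 27/40 + 7/3 = 361/120 ≈ 3.0083)
g(z, L) = 5 + z
U(p) = (5 + 2*p)*(110 + p) (U(p) = (p + (5 + p))*(p + 110) = (5 + 2*p)*(110 + p))
U(o)/f(143, 141) - 36399/27249 = (550 + 2*(361/120)**2 + 225*(361/120))/143 - 36399/27249 = (550 + 2*(130321/14400) + 5415/8)*(1/143) - 36399*1/27249 = (550 + 130321/7200 + 5415/8)*(1/143) - 12133/9083 = (8963821/7200)*(1/143) - 12133/9083 = 8963821/1029600 - 12133/9083 = 68926249343/9351856800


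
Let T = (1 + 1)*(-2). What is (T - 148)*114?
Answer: -17328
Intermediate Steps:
T = -4 (T = 2*(-2) = -4)
(T - 148)*114 = (-4 - 148)*114 = -152*114 = -17328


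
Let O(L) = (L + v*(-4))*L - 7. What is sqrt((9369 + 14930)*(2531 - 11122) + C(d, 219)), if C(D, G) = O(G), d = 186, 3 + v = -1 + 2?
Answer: I*sqrt(208703003) ≈ 14447.0*I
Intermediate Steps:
v = -2 (v = -3 + (-1 + 2) = -3 + 1 = -2)
O(L) = -7 + L*(8 + L) (O(L) = (L - 2*(-4))*L - 7 = (L + 8)*L - 7 = (8 + L)*L - 7 = L*(8 + L) - 7 = -7 + L*(8 + L))
C(D, G) = -7 + G**2 + 8*G
sqrt((9369 + 14930)*(2531 - 11122) + C(d, 219)) = sqrt((9369 + 14930)*(2531 - 11122) + (-7 + 219**2 + 8*219)) = sqrt(24299*(-8591) + (-7 + 47961 + 1752)) = sqrt(-208752709 + 49706) = sqrt(-208703003) = I*sqrt(208703003)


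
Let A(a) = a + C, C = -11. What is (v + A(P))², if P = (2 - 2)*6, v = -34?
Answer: 2025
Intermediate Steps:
P = 0 (P = 0*6 = 0)
A(a) = -11 + a (A(a) = a - 11 = -11 + a)
(v + A(P))² = (-34 + (-11 + 0))² = (-34 - 11)² = (-45)² = 2025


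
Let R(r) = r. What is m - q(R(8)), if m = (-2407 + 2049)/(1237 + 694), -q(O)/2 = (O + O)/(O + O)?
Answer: 3504/1931 ≈ 1.8146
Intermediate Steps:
q(O) = -2 (q(O) = -2*(O + O)/(O + O) = -2*2*O/(2*O) = -2*2*O*1/(2*O) = -2*1 = -2)
m = -358/1931 ≈ -0.18540
m - q(R(8)) = -358/1931 - 1*(-2) = -358/1931 + 2 = 3504/1931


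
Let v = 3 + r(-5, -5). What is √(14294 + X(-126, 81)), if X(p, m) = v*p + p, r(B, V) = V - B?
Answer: √13790 ≈ 117.43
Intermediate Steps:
v = 3 (v = 3 + (-5 - 1*(-5)) = 3 + (-5 + 5) = 3 + 0 = 3)
X(p, m) = 4*p (X(p, m) = 3*p + p = 4*p)
√(14294 + X(-126, 81)) = √(14294 + 4*(-126)) = √(14294 - 504) = √13790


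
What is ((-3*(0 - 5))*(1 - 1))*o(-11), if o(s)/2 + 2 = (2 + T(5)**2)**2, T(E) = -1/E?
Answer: 0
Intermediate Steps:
o(s) = 2702/625 (o(s) = -4 + 2*(2 + (-1/5)**2)**2 = -4 + 2*(2 + 1/25)**2 = -4 + 2*(51/25)**2 = -4 + 2*(2601/625) = -4 + 5202/625 = 2702/625)
((-3*(0 - 5))*(1 - 1))*o(-11) = ((-3*(0 - 5))*(1 - 1))*(2702/625) = (-3*(-5)*0)*(2702/625) = (15*0)*(2702/625) = 0*(2702/625) = 0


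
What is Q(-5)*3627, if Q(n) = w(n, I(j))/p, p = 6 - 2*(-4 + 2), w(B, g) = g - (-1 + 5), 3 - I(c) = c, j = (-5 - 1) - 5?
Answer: 3627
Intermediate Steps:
j = -11 (j = -6 - 5 = -11)
I(c) = 3 - c
w(B, g) = -4 + g (w(B, g) = g - 1*4 = g - 4 = -4 + g)
p = 10 (p = 6 - 2*(-2) = 6 + 4 = 10)
Q(n) = 1 (Q(n) = (-4 + (3 - 1*(-11)))/10 = (-4 + (3 + 11))*(1/10) = (-4 + 14)*(1/10) = 10*(1/10) = 1)
Q(-5)*3627 = 1*3627 = 3627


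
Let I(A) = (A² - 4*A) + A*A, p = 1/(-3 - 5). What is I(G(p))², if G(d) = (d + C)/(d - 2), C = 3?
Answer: 6874884/83521 ≈ 82.313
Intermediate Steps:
p = -⅛ (p = 1/(-8) = -⅛ ≈ -0.12500)
G(d) = (3 + d)/(-2 + d) (G(d) = (d + 3)/(d - 2) = (3 + d)/(-2 + d))
I(A) = -4*A + 2*A² (I(A) = (A² - 4*A) + A² = -4*A + 2*A²)
I(G(p))² = (2*((3 - ⅛)/(-2 - ⅛))*(-2 + (3 - ⅛)/(-2 - ⅛)))² = (2*((23/8)/(-17/8))*(-2 + (23/8)/(-17/8)))² = (2*(-8/17*23/8)*(-2 - 8/17*23/8))² = (2*(-23/17)*(-2 - 23/17))² = (2*(-23/17)*(-57/17))² = (2622/289)² = 6874884/83521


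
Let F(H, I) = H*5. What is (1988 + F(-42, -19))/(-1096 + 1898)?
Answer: 889/401 ≈ 2.2170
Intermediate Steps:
F(H, I) = 5*H
(1988 + F(-42, -19))/(-1096 + 1898) = (1988 + 5*(-42))/(-1096 + 1898) = (1988 - 210)/802 = 1778*(1/802) = 889/401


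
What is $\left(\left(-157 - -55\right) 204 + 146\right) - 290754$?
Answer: $-311416$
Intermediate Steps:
$\left(\left(-157 - -55\right) 204 + 146\right) - 290754 = \left(\left(-157 + 55\right) 204 + 146\right) - 290754 = \left(\left(-102\right) 204 + 146\right) - 290754 = \left(-20808 + 146\right) - 290754 = -20662 - 290754 = -311416$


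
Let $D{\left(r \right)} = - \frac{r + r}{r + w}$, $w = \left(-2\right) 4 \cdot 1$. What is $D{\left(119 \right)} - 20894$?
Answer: $- \frac{2319472}{111} \approx -20896.0$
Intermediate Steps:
$w = -8$ ($w = \left(-8\right) 1 = -8$)
$D{\left(r \right)} = - \frac{2 r}{-8 + r}$ ($D{\left(r \right)} = - \frac{r + r}{r - 8} = - \frac{2 r}{-8 + r}$)
$D{\left(119 \right)} - 20894 = \left(-2\right) 119 \frac{1}{-8 + 119} - 20894 = \left(-2\right) 119 \cdot \frac{1}{111} - 20894 = - \frac{238}{111} - 20894 = - \frac{2319472}{111}$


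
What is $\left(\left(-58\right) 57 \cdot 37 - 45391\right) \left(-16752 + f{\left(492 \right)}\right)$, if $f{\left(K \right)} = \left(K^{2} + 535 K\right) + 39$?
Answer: $-81939708123$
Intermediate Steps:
$f{\left(K \right)} = 39 + K^{2} + 535 K$
$\left(\left(-58\right) 57 \cdot 37 - 45391\right) \left(-16752 + f{\left(492 \right)}\right) = \left(\left(-58\right) 57 \cdot 37 - 45391\right) \left(-16752 + \left(39 + 492^{2} + 535 \cdot 492\right)\right) = \left(\left(-3306\right) 37 - 45391\right) \left(-16752 + \left(39 + 242064 + 263220\right)\right) = \left(-122322 - 45391\right) \left(-16752 + 505323\right) = \left(-167713\right) 488571 = -81939708123$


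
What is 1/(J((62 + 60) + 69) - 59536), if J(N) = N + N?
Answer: -1/59154 ≈ -1.6905e-5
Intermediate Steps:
J(N) = 2*N
1/(J((62 + 60) + 69) - 59536) = 1/(2*((62 + 60) + 69) - 59536) = 1/(2*(122 + 69) - 59536) = 1/(2*191 - 59536) = 1/(382 - 59536) = 1/(-59154) = -1/59154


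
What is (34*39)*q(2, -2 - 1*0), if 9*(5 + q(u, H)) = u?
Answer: -19006/3 ≈ -6335.3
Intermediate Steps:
q(u, H) = -5 + u/9
(34*39)*q(2, -2 - 1*0) = (34*39)*(-5 + (⅑)*2) = 1326*(-5 + 2/9) = 1326*(-43/9) = -19006/3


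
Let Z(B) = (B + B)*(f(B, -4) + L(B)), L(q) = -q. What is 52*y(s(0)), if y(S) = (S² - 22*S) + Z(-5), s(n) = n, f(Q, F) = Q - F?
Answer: -2080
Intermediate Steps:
Z(B) = 8*B (Z(B) = (B + B)*((B - 1*(-4)) - B) = (2*B)*((B + 4) - B) = (2*B)*((4 + B) - B) = (2*B)*4 = 8*B)
y(S) = -40 + S² - 22*S (y(S) = (S² - 22*S) + 8*(-5) = (S² - 22*S) - 40 = -40 + S² - 22*S)
52*y(s(0)) = 52*(-40 + 0² - 22*0) = 52*(-40 + 0 + 0) = 52*(-40) = -2080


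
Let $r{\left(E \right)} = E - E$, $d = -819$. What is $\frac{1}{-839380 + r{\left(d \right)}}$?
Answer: $- \frac{1}{839380} \approx -1.1914 \cdot 10^{-6}$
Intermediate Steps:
$r{\left(E \right)} = 0$
$\frac{1}{-839380 + r{\left(d \right)}} = \frac{1}{-839380 + 0} = \frac{1}{-839380} = - \frac{1}{839380}$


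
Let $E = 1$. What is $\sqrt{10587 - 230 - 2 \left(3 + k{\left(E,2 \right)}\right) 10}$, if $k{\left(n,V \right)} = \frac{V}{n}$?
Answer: $\sqrt{33587} \approx 183.27$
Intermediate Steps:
$\sqrt{10587 - 230 - 2 \left(3 + k{\left(E,2 \right)}\right) 10} = \sqrt{10587 - 230 - 2 \left(3 + \frac{2}{1}\right) 10} = \sqrt{10587 - 230 - 2 \left(3 + 2 \cdot 1\right) 10} = \sqrt{10587 - 230 - 2 \left(3 + 2\right) 10} = \sqrt{10587 - 230 \left(-2\right) 5 \cdot 10} = \sqrt{10587 - 230 \left(\left(-10\right) 10\right)} = \sqrt{10587 - -23000} = \sqrt{10587 + 23000} = \sqrt{33587}$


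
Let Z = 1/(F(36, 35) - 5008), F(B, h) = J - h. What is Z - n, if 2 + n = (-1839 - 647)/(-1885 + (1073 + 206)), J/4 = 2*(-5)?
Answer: -3238174/1540149 ≈ -2.1025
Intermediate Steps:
J = -40 (J = 4*(2*(-5)) = 4*(-10) = -40)
F(B, h) = -40 - h
n = 637/303 (n = -2 + (-1839 - 647)/(-1885 + (1073 + 206)) = -2 - 2486/(-1885 + 1279) = -2 - 2486/(-606) = -2 - 2486*(-1/606) = -2 + 1243/303 = 637/303 ≈ 2.1023)
Z = -1/5083 (Z = 1/((-40 - 1*35) - 5008) = 1/((-40 - 35) - 5008) = 1/(-75 - 5008) = 1/(-5083) = -1/5083 ≈ -0.00019673)
Z - n = -1/5083 - 1*637/303 = -1/5083 - 637/303 = -3238174/1540149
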